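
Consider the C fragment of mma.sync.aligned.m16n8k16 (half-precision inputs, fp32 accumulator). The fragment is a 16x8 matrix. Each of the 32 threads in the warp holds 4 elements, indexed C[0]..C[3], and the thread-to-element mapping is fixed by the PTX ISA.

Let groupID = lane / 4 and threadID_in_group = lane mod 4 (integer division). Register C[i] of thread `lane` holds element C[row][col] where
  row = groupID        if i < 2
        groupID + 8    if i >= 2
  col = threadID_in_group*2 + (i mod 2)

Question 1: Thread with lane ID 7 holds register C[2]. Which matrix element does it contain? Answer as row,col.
9,6

7: g=1,t=3
[2] (1+8,3*2+0) = (9,6)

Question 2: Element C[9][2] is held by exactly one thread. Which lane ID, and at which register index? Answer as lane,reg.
5,2

r=9→G=1,rhi=1  c=2→T=1,p=0
L=1*4+1=5  i=1*2+0=2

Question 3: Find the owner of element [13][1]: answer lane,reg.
20,3

r: 13->gid=5,r8=1  c: 1->tid=0,i&1=1
L=5*4+0=20  i=1*2+1=3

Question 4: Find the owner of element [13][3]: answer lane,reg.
21,3

r=13⇒gr=5,Rb=1  c=3⇒th=1,odd=1
L=5*4+1=21  i=1*2+1=3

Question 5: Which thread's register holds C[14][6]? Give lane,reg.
27,2

r=14->g=6,rb=1  c=6->t=3,b0=0
L=6*4+3=27  i=1*2+0=2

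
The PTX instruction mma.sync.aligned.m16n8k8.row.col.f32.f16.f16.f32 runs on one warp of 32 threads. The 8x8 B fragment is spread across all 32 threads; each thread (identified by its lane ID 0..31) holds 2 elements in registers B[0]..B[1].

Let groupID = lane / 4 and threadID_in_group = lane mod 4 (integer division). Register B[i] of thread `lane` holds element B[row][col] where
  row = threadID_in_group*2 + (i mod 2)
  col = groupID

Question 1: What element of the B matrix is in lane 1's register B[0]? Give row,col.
2,0

1: G=0,T=1
[0] (1*2+0,0) = (2,0)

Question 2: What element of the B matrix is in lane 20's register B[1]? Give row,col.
L=20->g=20>>2=5, t=20&3=0
[1]->row 0·2+1=1  col g=5

1,5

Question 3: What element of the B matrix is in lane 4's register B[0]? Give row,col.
lane 4->4/4=1, 4 mod 4=0
i=0  r:2·0+0->0  c:1

0,1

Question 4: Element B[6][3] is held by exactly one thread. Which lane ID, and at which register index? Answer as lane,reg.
c: 3->gid=3  r: 6->tid=3,i&1=0
L=3*4+3=15  i=0=0

15,0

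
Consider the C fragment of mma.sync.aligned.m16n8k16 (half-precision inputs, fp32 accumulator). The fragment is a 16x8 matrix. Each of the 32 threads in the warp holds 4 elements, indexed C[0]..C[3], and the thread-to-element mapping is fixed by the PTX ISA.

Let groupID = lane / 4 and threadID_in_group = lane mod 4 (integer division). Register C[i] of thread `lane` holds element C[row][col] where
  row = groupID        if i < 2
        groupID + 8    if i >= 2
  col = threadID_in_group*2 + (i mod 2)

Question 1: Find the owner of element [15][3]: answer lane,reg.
r=15→G=7,rhi=1  c=3→T=1,p=1
L=7*4+1=29  i=1*2+1=3

29,3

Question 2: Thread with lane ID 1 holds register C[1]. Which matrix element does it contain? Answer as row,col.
lane 1=>1/4=0, 1 mod 4=1
i=1  r:0+0=>0  c:2·1+1=>3

0,3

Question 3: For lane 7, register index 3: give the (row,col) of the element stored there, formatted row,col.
9,7

7: grp=1,tig=3
[3] (1+8,3*2+1) = (9,7)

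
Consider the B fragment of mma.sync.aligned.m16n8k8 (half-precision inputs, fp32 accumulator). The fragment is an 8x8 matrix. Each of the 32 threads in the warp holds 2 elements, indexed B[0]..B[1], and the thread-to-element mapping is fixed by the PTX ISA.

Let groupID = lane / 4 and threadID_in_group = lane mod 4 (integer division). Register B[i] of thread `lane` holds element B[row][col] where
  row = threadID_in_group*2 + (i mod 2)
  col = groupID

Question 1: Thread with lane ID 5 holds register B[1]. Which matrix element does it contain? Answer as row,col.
lane 5=>5/4=1, 5 mod 4=1
i=1  r:2·1+1=>3  c:1

3,1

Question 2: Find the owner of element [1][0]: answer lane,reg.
0,1

c=0→G=0  r=1→T=0,p=1
L=0*4+0=0  i=1=1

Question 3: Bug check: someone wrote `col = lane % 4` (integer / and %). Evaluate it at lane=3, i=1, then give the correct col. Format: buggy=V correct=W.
buggy=3 correct=0

`lane % 4`[3,1]->3
lane 3->3/4=0, 3 mod 4=3
i=1  r:2·3+1->7  c:0
col: 3 vs 0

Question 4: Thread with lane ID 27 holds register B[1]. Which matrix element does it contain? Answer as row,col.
7,6

L=27->g=27>>2=6, t=27&3=3
[1]->row 3·2+1=7  col g=6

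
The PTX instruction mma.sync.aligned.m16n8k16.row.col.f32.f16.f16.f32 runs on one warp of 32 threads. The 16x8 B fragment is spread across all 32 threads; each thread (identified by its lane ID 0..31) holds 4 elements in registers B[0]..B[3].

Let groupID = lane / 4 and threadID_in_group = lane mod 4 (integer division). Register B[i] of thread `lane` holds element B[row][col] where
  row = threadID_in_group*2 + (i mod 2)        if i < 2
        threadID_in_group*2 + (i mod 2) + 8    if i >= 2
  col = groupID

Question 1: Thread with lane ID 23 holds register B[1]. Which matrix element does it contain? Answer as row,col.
lane 23->23/4=5, 23 mod 4=3
i=1  r:2·3+1+0->7  c:5

7,5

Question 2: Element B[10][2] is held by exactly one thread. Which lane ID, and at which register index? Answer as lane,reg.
c:2=>grp=2  r:10=>rB=1,tig=1,lo=0
L=2*4+1=9  i=1*2+0=2

9,2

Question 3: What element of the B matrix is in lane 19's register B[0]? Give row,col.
L=19->gid=19>>2=4, tid=19&3=3
[0]->row 3·2+0+0=6  col gid=4

6,4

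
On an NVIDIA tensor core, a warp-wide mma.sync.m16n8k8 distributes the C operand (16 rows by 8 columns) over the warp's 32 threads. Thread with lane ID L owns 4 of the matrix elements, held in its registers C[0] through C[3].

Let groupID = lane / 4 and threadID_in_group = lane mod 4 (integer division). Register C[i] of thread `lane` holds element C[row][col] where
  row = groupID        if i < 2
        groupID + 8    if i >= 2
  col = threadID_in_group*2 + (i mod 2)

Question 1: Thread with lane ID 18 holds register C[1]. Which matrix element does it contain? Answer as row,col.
18: G=4,T=2
[1] (4+0,2*2+1) = (4,5)

4,5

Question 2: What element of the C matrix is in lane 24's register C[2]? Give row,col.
14,0

24: G=6,T=0
[2] (6+8,0*2+0) = (14,0)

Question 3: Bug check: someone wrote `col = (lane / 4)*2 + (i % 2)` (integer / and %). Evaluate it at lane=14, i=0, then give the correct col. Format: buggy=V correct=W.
`(lane / 4)*2 + (i % 2)`[14,0]=>6
14: grp=3,tig=2
[0] (3+0,2*2+0) = (3,4)
col: 6 vs 4

buggy=6 correct=4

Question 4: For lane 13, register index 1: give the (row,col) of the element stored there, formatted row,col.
3,3

L=13->gid=13>>2=3, tid=13&3=1
[1]->row 3+0=3  col 1·2+1=3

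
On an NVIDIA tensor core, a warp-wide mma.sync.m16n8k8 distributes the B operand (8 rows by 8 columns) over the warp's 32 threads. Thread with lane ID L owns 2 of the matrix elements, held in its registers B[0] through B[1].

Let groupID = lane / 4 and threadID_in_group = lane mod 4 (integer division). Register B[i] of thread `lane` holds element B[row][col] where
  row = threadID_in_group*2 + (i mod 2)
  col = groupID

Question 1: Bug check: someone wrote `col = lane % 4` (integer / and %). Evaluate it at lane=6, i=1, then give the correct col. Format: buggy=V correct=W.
`lane % 4`[6,1]⇒2
6: gr=1,th=2
[1] (2*2+1,1) = (5,1)
col: 2 vs 1

buggy=2 correct=1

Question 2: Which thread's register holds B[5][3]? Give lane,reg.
c: 3->gid=3  r: 5->tid=2,i&1=1
L=3*4+2=14  i=1=1

14,1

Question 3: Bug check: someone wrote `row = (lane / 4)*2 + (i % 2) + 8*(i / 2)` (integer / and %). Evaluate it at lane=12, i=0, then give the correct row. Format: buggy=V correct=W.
buggy=6 correct=0

`(lane / 4)*2 + (i % 2) + 8*(i / 2)`[12,0]→6
lane 12→12/4=3, 12 mod 4=0
i=0  r:2·0+0→0  c:3
row: 6 vs 0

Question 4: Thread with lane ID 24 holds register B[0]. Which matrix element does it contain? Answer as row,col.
0,6

24: G=6,T=0
[0] (0*2+0,6) = (0,6)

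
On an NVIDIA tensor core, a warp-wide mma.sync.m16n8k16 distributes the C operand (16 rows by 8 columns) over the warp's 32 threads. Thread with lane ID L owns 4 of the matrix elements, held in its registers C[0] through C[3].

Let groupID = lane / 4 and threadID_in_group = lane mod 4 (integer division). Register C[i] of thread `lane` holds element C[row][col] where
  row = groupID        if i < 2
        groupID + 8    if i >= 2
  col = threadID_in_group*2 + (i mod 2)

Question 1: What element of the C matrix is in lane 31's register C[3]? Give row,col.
15,7

31: gid=7,tid=3
[3] (7+8,3*2+1) = (15,7)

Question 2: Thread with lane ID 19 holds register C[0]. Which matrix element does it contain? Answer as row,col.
lane 19: gid=4 (19/4), tid=3 (19%4)
i=0: r=4+0=4, c=3*2+0=6

4,6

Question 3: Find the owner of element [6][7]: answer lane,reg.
27,1

r=6⇒gr=6,Rb=0  c=7⇒th=3,odd=1
L=6*4+3=27  i=0*2+1=1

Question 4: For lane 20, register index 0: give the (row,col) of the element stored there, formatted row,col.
5,0

lane 20->20/4=5, 20 mod 4=0
i=0  r:5+0->5  c:2·0+0->0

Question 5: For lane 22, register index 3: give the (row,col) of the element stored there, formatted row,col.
L=22→G=22>>2=5, T=22&3=2
[3]→row 5+8=13  col 2·2+1=5

13,5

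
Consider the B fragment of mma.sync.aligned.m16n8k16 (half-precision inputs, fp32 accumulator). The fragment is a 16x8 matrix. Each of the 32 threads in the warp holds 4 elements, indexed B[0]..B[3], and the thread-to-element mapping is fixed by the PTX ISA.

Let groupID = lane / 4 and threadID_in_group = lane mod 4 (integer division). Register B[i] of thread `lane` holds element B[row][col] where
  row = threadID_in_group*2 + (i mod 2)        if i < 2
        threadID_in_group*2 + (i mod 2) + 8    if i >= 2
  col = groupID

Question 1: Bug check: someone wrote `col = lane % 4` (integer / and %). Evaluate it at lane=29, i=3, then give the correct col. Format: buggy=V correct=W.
buggy=1 correct=7

`lane % 4`[29,3]->1
lane 29->29/4=7, 29 mod 4=1
i=3  r:2·1+1+8->11  c:7
col: 1 vs 7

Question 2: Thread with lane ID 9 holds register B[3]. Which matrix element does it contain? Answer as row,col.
L=9⇒gr=9>>2=2, th=9&3=1
[3]⇒row 1·2+1+8=11  col gr=2

11,2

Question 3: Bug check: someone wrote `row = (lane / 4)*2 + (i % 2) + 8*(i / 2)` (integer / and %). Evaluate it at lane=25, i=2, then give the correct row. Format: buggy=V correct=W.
`(lane / 4)*2 + (i % 2) + 8*(i / 2)`[25,2]->20
lane 25->25/4=6, 25 mod 4=1
i=2  r:2·1+0+8->10  c:6
row: 20 vs 10

buggy=20 correct=10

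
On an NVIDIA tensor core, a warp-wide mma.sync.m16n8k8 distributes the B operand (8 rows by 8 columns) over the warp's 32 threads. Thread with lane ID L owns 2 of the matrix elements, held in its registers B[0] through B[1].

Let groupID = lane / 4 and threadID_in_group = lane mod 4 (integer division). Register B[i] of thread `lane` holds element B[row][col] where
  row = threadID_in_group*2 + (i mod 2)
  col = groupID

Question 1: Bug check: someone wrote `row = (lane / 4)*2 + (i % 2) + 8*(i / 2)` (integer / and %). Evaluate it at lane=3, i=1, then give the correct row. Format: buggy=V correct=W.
buggy=1 correct=7

`(lane / 4)*2 + (i % 2) + 8*(i / 2)`[3,1]=>1
L=3=>grp=3>>2=0, tig=3&3=3
[1]=>row 3·2+1=7  col grp=0
row: 1 vs 7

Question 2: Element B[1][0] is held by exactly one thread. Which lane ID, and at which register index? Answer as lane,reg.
0,1

c=0->g=0  r=1->t=0,b0=1
L=0*4+0=0  i=1=1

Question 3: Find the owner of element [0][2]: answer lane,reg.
c:2=>grp=2  r:0=>tig=0,lo=0
L=2*4+0=8  i=0=0

8,0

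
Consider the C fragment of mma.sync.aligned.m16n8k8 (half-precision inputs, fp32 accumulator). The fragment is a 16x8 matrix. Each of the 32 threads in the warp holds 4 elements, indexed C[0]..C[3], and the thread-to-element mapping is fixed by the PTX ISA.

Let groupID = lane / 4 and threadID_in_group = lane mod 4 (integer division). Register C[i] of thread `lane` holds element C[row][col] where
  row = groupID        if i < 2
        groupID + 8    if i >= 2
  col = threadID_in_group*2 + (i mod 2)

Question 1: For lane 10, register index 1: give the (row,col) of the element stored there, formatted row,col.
L=10→G=10>>2=2, T=10&3=2
[1]→row 2+0=2  col 2·2+1=5

2,5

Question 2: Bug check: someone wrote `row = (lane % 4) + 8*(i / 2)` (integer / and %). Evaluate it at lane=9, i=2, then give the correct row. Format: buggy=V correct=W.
`(lane % 4) + 8*(i / 2)`[9,2]->9
L=9->gid=9>>2=2, tid=9&3=1
[2]->row 2+8=10  col 1·2+0=2
row: 9 vs 10

buggy=9 correct=10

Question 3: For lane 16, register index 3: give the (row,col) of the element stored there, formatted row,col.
L=16=>grp=16>>2=4, tig=16&3=0
[3]=>row 4+8=12  col 0·2+1=1

12,1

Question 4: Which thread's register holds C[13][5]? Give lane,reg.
22,3

r:13=>grp=5,rB=1  c:5=>tig=2,lo=1
L=5*4+2=22  i=1*2+1=3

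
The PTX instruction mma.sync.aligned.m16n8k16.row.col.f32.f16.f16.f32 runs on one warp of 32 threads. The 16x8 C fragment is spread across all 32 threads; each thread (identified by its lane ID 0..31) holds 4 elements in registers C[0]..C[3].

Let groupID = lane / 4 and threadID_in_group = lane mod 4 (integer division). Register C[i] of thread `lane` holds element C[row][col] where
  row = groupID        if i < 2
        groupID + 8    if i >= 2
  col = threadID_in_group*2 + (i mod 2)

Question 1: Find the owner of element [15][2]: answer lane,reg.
r=15->g=7,rb=1  c=2->t=1,b0=0
L=7*4+1=29  i=1*2+0=2

29,2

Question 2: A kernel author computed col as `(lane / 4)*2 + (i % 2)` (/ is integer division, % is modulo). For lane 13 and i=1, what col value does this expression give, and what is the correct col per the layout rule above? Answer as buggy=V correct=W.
`(lane / 4)*2 + (i % 2)`[13,1]->7
lane 13->13/4=3, 13 mod 4=1
i=1  r:3+0->3  c:2·1+1->3
col: 7 vs 3

buggy=7 correct=3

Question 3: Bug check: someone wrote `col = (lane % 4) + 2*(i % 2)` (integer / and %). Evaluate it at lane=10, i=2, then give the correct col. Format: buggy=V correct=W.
`(lane % 4) + 2*(i % 2)`[10,2]→2
lane 10→10/4=2, 10 mod 4=2
i=2  r:2+8→10  c:2·2+0→4
col: 2 vs 4

buggy=2 correct=4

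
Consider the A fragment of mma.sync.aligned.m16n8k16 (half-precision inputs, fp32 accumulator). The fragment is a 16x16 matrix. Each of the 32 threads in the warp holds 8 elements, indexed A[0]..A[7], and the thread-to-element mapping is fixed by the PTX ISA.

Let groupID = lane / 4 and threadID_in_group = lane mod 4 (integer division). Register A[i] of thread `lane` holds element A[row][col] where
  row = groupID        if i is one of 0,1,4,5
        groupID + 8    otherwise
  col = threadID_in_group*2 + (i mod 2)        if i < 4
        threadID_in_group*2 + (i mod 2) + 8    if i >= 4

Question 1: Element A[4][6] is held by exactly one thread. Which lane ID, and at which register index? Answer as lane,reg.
19,0

r: 4->gid=4,r8=0  c: 6->c8=0,tid=3,i&1=0
L=4*4+3=19  i=0*4+0*2+0=0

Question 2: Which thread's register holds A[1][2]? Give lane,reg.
5,0

r: 1->gid=1,r8=0  c: 2->c8=0,tid=1,i&1=0
L=1*4+1=5  i=0*4+0*2+0=0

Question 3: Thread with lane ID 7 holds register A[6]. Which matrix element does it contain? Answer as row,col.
L=7⇒gr=7>>2=1, th=7&3=3
[6]⇒row 1+8=9  col 3·2+0+8=14

9,14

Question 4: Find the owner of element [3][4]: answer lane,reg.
r=3->g=3,rb=0  c=4->cb=0,t=2,b0=0
L=3*4+2=14  i=0*4+0*2+0=0

14,0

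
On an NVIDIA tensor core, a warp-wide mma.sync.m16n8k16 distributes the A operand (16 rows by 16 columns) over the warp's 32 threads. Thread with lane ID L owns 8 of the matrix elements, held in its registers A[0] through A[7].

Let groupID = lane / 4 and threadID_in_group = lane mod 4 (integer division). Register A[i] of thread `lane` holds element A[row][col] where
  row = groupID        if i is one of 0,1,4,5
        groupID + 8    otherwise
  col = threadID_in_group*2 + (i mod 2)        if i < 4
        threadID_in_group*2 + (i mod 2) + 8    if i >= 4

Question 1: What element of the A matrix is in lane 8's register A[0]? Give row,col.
2,0

lane 8: g=2 (8/4), t=0 (8%4)
i=0: r=2+0=2, c=0*2+0+0=0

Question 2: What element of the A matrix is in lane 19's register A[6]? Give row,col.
lane 19=>19/4=4, 19 mod 4=3
i=6  r:4+8=>12  c:2·3+0+8=>14

12,14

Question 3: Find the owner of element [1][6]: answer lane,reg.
7,0

r=1->g=1,rb=0  c=6->cb=0,t=3,b0=0
L=1*4+3=7  i=0*4+0*2+0=0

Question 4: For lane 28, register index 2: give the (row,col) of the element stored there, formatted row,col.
lane 28->28/4=7, 28 mod 4=0
i=2  r:7+8->15  c:2·0+0+0->0

15,0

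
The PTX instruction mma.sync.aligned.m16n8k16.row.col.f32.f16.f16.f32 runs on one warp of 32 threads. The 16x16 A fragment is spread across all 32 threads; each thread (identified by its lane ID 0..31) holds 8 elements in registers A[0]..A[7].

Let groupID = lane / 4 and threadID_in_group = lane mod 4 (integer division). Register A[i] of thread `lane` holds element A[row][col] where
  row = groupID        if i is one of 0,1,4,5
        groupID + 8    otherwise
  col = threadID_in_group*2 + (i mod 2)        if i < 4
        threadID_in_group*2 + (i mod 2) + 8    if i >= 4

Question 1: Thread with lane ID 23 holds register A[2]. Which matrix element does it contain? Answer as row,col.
13,6

lane 23=>23/4=5, 23 mod 4=3
i=2  r:5+8=>13  c:2·3+0+0=>6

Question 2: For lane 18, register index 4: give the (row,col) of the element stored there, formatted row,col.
4,12

lane 18: G=4 (18/4), T=2 (18%4)
i=4: r=4+0=4, c=2*2+0+8=12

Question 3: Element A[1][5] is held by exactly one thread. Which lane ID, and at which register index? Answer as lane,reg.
6,1

r=1⇒gr=1,Rb=0  c=5⇒Cb=0,th=2,odd=1
L=1*4+2=6  i=0*4+0*2+1=1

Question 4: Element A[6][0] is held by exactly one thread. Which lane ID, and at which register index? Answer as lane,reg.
r:6=>grp=6,rB=0  c:0=>cB=0,tig=0,lo=0
L=6*4+0=24  i=0*4+0*2+0=0

24,0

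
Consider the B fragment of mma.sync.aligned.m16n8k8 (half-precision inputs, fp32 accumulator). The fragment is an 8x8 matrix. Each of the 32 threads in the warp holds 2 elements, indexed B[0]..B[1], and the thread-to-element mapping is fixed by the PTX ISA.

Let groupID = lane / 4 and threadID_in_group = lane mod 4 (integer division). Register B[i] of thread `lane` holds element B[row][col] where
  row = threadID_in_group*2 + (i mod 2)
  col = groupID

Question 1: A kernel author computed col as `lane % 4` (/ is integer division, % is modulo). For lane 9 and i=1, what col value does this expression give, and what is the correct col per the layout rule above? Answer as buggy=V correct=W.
`lane % 4`[9,1]→1
lane 9→9/4=2, 9 mod 4=1
i=1  r:2·1+1→3  c:2
col: 1 vs 2

buggy=1 correct=2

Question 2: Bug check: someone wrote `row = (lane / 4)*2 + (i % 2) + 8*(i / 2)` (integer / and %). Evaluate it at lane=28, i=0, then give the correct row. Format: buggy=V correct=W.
buggy=14 correct=0

`(lane / 4)*2 + (i % 2) + 8*(i / 2)`[28,0]->14
lane 28->28/4=7, 28 mod 4=0
i=0  r:2·0+0->0  c:7
row: 14 vs 0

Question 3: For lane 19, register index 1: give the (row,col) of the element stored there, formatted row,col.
7,4

lane 19⇒19/4=4, 19 mod 4=3
i=1  r:2·3+1⇒7  c:4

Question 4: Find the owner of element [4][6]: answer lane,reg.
c=6⇒gr=6  r=4⇒th=2,odd=0
L=6*4+2=26  i=0=0

26,0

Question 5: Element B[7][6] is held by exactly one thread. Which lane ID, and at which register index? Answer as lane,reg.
27,1

c=6→G=6  r=7→T=3,p=1
L=6*4+3=27  i=1=1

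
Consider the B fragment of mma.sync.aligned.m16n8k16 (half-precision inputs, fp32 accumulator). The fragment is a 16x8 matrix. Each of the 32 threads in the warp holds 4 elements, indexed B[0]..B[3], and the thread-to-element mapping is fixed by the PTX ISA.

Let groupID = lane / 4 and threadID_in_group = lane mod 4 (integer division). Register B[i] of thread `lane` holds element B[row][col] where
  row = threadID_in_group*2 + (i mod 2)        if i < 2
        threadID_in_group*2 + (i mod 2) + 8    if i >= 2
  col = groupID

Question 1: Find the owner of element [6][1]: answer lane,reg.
7,0

c:1=>grp=1  r:6=>rB=0,tig=3,lo=0
L=1*4+3=7  i=0*2+0=0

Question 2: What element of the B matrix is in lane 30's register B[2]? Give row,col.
lane 30: g=7 (30/4), t=2 (30%4)
i=2: r=2*2+0+8=12, c=g=7

12,7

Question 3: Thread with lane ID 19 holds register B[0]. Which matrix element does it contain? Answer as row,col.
L=19=>grp=19>>2=4, tig=19&3=3
[0]=>row 3·2+0+0=6  col grp=4

6,4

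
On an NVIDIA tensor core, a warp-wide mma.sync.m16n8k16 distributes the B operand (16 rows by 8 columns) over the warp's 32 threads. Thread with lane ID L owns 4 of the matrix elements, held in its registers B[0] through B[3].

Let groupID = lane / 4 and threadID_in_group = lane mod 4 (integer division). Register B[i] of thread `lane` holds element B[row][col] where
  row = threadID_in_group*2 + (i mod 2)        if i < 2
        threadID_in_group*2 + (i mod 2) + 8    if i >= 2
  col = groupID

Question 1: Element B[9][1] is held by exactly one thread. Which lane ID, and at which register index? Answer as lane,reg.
c:1=>grp=1  r:9=>rB=1,tig=0,lo=1
L=1*4+0=4  i=1*2+1=3

4,3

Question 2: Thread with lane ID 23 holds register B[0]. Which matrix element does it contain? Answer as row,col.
L=23=>grp=23>>2=5, tig=23&3=3
[0]=>row 3·2+0+0=6  col grp=5

6,5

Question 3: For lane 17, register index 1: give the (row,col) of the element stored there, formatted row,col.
17: gid=4,tid=1
[1] (1*2+1+0,4) = (3,4)

3,4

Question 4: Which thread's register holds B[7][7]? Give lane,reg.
31,1

c:7=>grp=7  r:7=>rB=0,tig=3,lo=1
L=7*4+3=31  i=0*2+1=1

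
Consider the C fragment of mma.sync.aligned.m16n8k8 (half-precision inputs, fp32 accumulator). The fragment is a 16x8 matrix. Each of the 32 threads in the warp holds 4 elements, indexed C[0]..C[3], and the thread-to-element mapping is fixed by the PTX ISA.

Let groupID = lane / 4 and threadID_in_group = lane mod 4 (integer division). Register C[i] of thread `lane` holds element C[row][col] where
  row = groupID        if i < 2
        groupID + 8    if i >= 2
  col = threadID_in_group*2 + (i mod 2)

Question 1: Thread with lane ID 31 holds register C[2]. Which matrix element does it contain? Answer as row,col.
31: g=7,t=3
[2] (7+8,3*2+0) = (15,6)

15,6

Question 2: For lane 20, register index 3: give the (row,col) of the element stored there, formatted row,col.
L=20->gid=20>>2=5, tid=20&3=0
[3]->row 5+8=13  col 0·2+1=1

13,1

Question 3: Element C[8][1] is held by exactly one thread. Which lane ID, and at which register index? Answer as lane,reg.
0,3

r=8⇒gr=0,Rb=1  c=1⇒th=0,odd=1
L=0*4+0=0  i=1*2+1=3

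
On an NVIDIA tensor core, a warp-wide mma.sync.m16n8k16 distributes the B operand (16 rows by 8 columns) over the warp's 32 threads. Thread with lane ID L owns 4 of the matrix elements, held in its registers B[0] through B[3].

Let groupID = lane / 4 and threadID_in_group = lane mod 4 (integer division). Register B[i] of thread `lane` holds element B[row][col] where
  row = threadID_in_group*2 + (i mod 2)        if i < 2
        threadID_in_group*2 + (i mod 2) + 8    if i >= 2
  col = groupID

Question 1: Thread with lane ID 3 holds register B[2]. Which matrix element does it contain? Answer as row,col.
L=3=>grp=3>>2=0, tig=3&3=3
[2]=>row 3·2+0+8=14  col grp=0

14,0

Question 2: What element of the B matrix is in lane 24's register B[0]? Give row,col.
24: grp=6,tig=0
[0] (0*2+0+0,6) = (0,6)

0,6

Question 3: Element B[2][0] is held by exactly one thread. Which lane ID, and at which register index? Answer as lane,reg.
c=0⇒gr=0  r=2⇒Rb=0,th=1,odd=0
L=0*4+1=1  i=0*2+0=0

1,0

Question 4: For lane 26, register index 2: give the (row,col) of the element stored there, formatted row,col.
12,6

lane 26: gr=6 (26/4), th=2 (26%4)
i=2: r=2*2+0+8=12, c=gr=6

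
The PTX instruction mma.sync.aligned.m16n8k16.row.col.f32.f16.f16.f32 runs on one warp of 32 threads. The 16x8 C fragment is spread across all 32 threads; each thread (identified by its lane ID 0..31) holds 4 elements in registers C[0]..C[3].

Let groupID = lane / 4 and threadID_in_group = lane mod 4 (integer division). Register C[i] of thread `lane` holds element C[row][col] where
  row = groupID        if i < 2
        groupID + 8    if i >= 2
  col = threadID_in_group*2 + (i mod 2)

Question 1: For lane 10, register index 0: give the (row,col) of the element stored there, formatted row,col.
lane 10→10/4=2, 10 mod 4=2
i=0  r:2+0→2  c:2·2+0→4

2,4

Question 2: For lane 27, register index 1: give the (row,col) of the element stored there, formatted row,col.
27: g=6,t=3
[1] (6+0,3*2+1) = (6,7)

6,7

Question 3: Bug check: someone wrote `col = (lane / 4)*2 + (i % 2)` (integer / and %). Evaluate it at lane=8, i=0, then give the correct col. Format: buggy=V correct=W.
`(lane / 4)*2 + (i % 2)`[8,0]→4
8: G=2,T=0
[0] (2+0,0*2+0) = (2,0)
col: 4 vs 0

buggy=4 correct=0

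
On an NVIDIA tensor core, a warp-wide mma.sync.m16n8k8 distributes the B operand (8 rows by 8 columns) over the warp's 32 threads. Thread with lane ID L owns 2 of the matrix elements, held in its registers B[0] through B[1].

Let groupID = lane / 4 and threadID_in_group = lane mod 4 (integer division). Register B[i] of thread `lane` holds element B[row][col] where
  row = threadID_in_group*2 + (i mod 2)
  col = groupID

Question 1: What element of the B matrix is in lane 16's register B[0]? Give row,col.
0,4

lane 16⇒16/4=4, 16 mod 4=0
i=0  r:2·0+0⇒0  c:4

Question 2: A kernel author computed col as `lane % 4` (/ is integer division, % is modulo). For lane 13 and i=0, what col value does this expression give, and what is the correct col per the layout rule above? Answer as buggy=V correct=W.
buggy=1 correct=3

`lane % 4`[13,0]→1
lane 13: G=3 (13/4), T=1 (13%4)
i=0: r=1*2+0=2, c=G=3
col: 1 vs 3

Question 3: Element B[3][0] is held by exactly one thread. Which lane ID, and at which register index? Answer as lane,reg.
1,1

c: 0->gid=0  r: 3->tid=1,i&1=1
L=0*4+1=1  i=1=1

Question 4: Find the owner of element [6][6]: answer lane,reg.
27,0

c: 6->gid=6  r: 6->tid=3,i&1=0
L=6*4+3=27  i=0=0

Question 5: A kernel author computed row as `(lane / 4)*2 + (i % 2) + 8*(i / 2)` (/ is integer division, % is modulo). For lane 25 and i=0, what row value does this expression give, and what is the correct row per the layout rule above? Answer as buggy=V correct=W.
`(lane / 4)*2 + (i % 2) + 8*(i / 2)`[25,0]->12
lane 25: gid=6 (25/4), tid=1 (25%4)
i=0: r=1*2+0=2, c=gid=6
row: 12 vs 2

buggy=12 correct=2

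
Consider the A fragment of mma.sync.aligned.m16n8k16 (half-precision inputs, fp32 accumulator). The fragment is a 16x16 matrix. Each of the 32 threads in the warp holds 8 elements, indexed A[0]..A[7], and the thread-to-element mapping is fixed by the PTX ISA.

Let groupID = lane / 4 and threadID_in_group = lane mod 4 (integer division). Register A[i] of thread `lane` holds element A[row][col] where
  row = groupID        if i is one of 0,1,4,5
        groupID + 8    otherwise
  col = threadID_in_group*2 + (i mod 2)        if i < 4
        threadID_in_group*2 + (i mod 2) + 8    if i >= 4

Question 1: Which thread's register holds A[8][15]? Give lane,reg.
r=8→G=0,rhi=1  c=15→chi=1,T=3,p=1
L=0*4+3=3  i=1*4+1*2+1=7

3,7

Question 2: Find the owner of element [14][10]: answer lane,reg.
25,6

r:14=>grp=6,rB=1  c:10=>cB=1,tig=1,lo=0
L=6*4+1=25  i=1*4+1*2+0=6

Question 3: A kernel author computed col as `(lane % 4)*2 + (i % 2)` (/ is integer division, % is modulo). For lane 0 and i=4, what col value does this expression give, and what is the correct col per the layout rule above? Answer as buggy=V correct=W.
`(lane % 4)*2 + (i % 2)`[0,4]⇒0
lane 0: gr=0 (0/4), th=0 (0%4)
i=4: r=0+0=0, c=0*2+0+8=8
col: 0 vs 8

buggy=0 correct=8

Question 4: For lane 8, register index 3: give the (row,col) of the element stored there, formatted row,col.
8: g=2,t=0
[3] (2+8,0*2+1+0) = (10,1)

10,1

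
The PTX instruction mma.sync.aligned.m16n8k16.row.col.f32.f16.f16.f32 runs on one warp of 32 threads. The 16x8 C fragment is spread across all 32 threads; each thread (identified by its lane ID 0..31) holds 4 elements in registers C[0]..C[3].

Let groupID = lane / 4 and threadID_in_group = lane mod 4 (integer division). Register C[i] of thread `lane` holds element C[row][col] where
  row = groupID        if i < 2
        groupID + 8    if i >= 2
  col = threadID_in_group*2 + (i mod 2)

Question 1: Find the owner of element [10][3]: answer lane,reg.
9,3

r:10=>grp=2,rB=1  c:3=>tig=1,lo=1
L=2*4+1=9  i=1*2+1=3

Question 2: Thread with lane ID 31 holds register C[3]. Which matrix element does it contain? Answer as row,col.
15,7

lane 31→31/4=7, 31 mod 4=3
i=3  r:7+8→15  c:2·3+1→7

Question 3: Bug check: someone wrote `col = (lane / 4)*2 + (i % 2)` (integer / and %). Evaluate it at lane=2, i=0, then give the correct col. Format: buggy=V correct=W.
`(lane / 4)*2 + (i % 2)`[2,0]⇒0
lane 2: gr=0 (2/4), th=2 (2%4)
i=0: r=0+0=0, c=2*2+0=4
col: 0 vs 4

buggy=0 correct=4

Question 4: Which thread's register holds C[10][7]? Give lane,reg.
11,3

r=10→G=2,rhi=1  c=7→T=3,p=1
L=2*4+3=11  i=1*2+1=3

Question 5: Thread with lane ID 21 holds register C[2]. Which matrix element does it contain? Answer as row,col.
13,2

lane 21⇒21/4=5, 21 mod 4=1
i=2  r:5+8⇒13  c:2·1+0⇒2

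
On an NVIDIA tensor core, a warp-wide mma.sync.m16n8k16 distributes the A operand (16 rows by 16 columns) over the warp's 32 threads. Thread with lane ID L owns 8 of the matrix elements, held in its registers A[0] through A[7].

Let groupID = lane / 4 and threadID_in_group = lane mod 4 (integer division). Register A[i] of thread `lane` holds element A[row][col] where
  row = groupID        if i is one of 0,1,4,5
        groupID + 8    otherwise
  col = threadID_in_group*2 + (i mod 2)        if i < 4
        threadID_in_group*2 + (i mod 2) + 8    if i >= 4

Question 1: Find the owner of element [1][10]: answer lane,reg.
r: 1->gid=1,r8=0  c: 10->c8=1,tid=1,i&1=0
L=1*4+1=5  i=1*4+0*2+0=4

5,4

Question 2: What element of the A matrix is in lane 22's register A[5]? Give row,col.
5,13

lane 22=>22/4=5, 22 mod 4=2
i=5  r:5+0=>5  c:2·2+1+8=>13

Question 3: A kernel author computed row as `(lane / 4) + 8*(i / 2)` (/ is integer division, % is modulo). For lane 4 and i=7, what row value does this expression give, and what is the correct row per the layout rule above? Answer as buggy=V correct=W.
buggy=25 correct=9

`(lane / 4) + 8*(i / 2)`[4,7]=>25
lane 4: grp=1 (4/4), tig=0 (4%4)
i=7: r=1+8=9, c=0*2+1+8=9
row: 25 vs 9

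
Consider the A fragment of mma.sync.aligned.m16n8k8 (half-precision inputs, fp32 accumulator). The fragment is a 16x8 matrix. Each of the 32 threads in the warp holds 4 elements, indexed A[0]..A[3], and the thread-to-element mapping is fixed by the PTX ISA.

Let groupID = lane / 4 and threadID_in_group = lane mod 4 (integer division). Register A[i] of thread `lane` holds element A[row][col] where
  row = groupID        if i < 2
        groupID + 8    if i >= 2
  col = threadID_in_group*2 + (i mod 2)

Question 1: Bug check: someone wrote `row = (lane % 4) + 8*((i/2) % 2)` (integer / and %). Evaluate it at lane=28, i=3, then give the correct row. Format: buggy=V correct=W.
`(lane % 4) + 8*((i/2) % 2)`[28,3]=>8
lane 28=>28/4=7, 28 mod 4=0
i=3  r:7+8=>15  c:2·0+1=>1
row: 8 vs 15

buggy=8 correct=15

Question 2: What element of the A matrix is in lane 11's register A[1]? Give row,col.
2,7

lane 11: gid=2 (11/4), tid=3 (11%4)
i=1: r=2+0=2, c=3*2+1=7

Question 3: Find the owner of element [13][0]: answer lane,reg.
20,2

r: 13->gid=5,r8=1  c: 0->tid=0,i&1=0
L=5*4+0=20  i=1*2+0=2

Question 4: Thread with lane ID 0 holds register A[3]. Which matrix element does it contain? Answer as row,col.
8,1

lane 0: gid=0 (0/4), tid=0 (0%4)
i=3: r=0+8=8, c=0*2+1=1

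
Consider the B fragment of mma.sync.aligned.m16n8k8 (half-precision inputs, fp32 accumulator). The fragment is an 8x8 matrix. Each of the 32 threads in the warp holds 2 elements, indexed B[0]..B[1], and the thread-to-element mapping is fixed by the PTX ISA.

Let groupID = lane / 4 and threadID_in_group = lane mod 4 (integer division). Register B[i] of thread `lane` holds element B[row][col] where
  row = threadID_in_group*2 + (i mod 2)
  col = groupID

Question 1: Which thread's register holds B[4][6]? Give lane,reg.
26,0

c=6->g=6  r=4->t=2,b0=0
L=6*4+2=26  i=0=0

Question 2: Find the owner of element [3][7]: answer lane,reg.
29,1

c=7->g=7  r=3->t=1,b0=1
L=7*4+1=29  i=1=1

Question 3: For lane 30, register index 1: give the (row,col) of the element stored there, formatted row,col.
L=30->gid=30>>2=7, tid=30&3=2
[1]->row 2·2+1=5  col gid=7

5,7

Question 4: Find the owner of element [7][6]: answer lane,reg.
c: 6->gid=6  r: 7->tid=3,i&1=1
L=6*4+3=27  i=1=1

27,1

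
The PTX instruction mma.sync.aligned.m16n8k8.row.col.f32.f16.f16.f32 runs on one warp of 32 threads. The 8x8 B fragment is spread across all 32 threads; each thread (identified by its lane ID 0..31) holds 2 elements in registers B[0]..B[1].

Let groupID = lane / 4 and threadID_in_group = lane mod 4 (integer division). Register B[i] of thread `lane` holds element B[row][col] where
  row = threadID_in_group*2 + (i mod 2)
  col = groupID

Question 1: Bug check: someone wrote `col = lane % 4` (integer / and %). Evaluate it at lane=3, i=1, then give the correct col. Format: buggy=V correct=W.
`lane % 4`[3,1]->3
3: g=0,t=3
[1] (3*2+1,0) = (7,0)
col: 3 vs 0

buggy=3 correct=0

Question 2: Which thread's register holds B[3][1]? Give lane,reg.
5,1

c:1=>grp=1  r:3=>tig=1,lo=1
L=1*4+1=5  i=1=1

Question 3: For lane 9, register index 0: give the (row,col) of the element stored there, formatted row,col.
L=9=>grp=9>>2=2, tig=9&3=1
[0]=>row 1·2+0=2  col grp=2

2,2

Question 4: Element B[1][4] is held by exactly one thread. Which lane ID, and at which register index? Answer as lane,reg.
c: 4->gid=4  r: 1->tid=0,i&1=1
L=4*4+0=16  i=1=1

16,1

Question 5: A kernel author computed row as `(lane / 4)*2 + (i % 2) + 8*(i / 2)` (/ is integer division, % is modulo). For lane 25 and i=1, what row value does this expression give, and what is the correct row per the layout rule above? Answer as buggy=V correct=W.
buggy=13 correct=3

`(lane / 4)*2 + (i % 2) + 8*(i / 2)`[25,1]->13
lane 25->25/4=6, 25 mod 4=1
i=1  r:2·1+1->3  c:6
row: 13 vs 3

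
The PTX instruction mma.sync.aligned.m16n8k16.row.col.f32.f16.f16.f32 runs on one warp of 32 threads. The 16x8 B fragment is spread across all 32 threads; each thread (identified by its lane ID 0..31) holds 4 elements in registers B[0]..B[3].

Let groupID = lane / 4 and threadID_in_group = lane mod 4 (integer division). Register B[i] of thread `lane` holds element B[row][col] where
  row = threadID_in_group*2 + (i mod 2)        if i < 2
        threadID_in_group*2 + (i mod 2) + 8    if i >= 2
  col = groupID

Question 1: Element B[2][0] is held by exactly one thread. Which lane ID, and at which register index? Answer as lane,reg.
c: 0->gid=0  r: 2->r8=0,tid=1,i&1=0
L=0*4+1=1  i=0*2+0=0

1,0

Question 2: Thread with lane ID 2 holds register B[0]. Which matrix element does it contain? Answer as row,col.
4,0

2: grp=0,tig=2
[0] (2*2+0+0,0) = (4,0)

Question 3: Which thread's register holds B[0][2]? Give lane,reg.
8,0

c: 2->gid=2  r: 0->r8=0,tid=0,i&1=0
L=2*4+0=8  i=0*2+0=0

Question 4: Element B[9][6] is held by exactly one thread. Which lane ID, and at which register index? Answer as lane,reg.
24,3

c: 6->gid=6  r: 9->r8=1,tid=0,i&1=1
L=6*4+0=24  i=1*2+1=3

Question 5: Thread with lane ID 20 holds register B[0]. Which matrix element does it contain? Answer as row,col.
lane 20->20/4=5, 20 mod 4=0
i=0  r:2·0+0+0->0  c:5

0,5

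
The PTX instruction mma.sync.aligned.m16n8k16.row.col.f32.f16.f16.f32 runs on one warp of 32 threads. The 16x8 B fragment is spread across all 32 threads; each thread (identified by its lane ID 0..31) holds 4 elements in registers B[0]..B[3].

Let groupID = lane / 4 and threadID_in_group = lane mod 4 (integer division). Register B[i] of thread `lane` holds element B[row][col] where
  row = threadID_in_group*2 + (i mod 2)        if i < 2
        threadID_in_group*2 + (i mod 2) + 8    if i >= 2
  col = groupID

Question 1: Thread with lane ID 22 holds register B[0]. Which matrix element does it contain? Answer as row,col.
4,5

lane 22⇒22/4=5, 22 mod 4=2
i=0  r:2·2+0+0⇒4  c:5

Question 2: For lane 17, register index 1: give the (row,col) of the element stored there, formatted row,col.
3,4

17: gr=4,th=1
[1] (1*2+1+0,4) = (3,4)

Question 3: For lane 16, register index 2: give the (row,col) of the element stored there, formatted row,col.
16: G=4,T=0
[2] (0*2+0+8,4) = (8,4)

8,4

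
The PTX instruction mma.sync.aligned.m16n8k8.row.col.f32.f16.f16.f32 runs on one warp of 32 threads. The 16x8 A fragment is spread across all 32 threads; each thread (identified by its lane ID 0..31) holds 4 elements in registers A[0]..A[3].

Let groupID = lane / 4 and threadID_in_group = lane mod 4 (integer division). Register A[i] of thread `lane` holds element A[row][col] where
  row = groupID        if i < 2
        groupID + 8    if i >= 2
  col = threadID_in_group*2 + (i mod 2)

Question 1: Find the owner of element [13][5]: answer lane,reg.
r: 13->gid=5,r8=1  c: 5->tid=2,i&1=1
L=5*4+2=22  i=1*2+1=3

22,3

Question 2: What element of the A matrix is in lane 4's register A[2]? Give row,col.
9,0

4: G=1,T=0
[2] (1+8,0*2+0) = (9,0)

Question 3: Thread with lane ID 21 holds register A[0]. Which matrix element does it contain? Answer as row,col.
L=21→G=21>>2=5, T=21&3=1
[0]→row 5+0=5  col 1·2+0=2

5,2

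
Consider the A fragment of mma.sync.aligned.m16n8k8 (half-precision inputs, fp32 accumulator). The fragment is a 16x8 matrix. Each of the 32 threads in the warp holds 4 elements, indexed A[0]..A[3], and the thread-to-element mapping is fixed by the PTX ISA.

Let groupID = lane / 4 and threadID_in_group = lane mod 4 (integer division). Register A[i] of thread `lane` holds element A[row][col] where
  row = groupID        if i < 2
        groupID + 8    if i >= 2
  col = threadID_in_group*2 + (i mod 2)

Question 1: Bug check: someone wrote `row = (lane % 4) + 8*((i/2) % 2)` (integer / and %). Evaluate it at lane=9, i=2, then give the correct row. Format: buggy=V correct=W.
buggy=9 correct=10

`(lane % 4) + 8*((i/2) % 2)`[9,2]→9
L=9→G=9>>2=2, T=9&3=1
[2]→row 2+8=10  col 1·2+0=2
row: 9 vs 10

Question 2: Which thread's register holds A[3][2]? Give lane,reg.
13,0

r=3→G=3,rhi=0  c=2→T=1,p=0
L=3*4+1=13  i=0*2+0=0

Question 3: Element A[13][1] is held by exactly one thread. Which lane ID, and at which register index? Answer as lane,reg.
20,3

r=13⇒gr=5,Rb=1  c=1⇒th=0,odd=1
L=5*4+0=20  i=1*2+1=3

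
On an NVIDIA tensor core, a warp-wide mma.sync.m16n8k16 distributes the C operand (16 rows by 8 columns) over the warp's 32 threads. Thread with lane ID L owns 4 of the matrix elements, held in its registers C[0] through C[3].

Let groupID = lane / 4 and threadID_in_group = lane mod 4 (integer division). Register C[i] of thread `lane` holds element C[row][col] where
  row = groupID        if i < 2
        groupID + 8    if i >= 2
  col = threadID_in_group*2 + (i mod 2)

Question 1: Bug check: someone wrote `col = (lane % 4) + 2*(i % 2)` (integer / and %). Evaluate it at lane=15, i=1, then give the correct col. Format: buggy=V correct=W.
`(lane % 4) + 2*(i % 2)`[15,1]=>5
15: grp=3,tig=3
[1] (3+0,3*2+1) = (3,7)
col: 5 vs 7

buggy=5 correct=7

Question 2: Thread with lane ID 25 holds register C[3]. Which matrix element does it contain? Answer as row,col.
lane 25: gid=6 (25/4), tid=1 (25%4)
i=3: r=6+8=14, c=1*2+1=3

14,3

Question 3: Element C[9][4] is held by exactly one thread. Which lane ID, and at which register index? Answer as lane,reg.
r=9->g=1,rb=1  c=4->t=2,b0=0
L=1*4+2=6  i=1*2+0=2

6,2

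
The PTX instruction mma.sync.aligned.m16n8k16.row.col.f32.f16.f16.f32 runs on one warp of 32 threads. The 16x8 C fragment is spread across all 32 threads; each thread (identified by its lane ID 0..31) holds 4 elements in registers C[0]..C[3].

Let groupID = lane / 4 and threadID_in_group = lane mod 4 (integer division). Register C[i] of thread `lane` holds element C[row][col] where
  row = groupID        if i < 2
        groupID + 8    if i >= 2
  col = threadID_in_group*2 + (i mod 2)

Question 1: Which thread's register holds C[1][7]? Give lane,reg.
7,1

r:1=>grp=1,rB=0  c:7=>tig=3,lo=1
L=1*4+3=7  i=0*2+1=1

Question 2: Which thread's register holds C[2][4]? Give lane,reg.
10,0

r=2→G=2,rhi=0  c=4→T=2,p=0
L=2*4+2=10  i=0*2+0=0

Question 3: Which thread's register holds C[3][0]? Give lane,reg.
r=3⇒gr=3,Rb=0  c=0⇒th=0,odd=0
L=3*4+0=12  i=0*2+0=0

12,0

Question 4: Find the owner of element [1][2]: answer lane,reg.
r=1⇒gr=1,Rb=0  c=2⇒th=1,odd=0
L=1*4+1=5  i=0*2+0=0

5,0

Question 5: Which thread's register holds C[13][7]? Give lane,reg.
23,3

r=13->g=5,rb=1  c=7->t=3,b0=1
L=5*4+3=23  i=1*2+1=3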